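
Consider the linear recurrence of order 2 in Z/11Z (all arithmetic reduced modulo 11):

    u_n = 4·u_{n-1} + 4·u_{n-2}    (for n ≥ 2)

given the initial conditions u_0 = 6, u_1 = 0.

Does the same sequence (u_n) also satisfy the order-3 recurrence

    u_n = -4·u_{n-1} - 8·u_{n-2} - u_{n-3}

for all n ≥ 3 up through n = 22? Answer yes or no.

Terms u_0..u_22: 6, 0, 2, 8, 7, 5, 4, 3, 6, 3, 3, 2, 9, 0, 3, 1, 5, 2, 6, 10, 9, 10, 10
n=3: candidate gives 8, actual u_3 = 8 ✓
n=4: candidate gives 7, actual u_4 = 7 ✓
n=5: candidate gives 5, actual u_5 = 5 ✓
n=6: candidate gives 4, actual u_6 = 4 ✓
n=7: candidate gives 3, actual u_7 = 3 ✓
n=8: candidate gives 6, actual u_8 = 6 ✓
n=9: candidate gives 3, actual u_9 = 3 ✓
n=10: candidate gives 3, actual u_10 = 3 ✓
n=11: candidate gives 2, actual u_11 = 2 ✓
n=12: candidate gives 9, actual u_12 = 9 ✓
n=13: candidate gives 0, actual u_13 = 0 ✓
n=14: candidate gives 3, actual u_14 = 3 ✓
n=15: candidate gives 1, actual u_15 = 1 ✓
n=16: candidate gives 5, actual u_16 = 5 ✓
n=17: candidate gives 2, actual u_17 = 2 ✓
n=18: candidate gives 6, actual u_18 = 6 ✓
n=19: candidate gives 10, actual u_19 = 10 ✓
n=20: candidate gives 9, actual u_20 = 9 ✓
n=21: candidate gives 10, actual u_21 = 10 ✓
n=22: candidate gives 10, actual u_22 = 10 ✓

yes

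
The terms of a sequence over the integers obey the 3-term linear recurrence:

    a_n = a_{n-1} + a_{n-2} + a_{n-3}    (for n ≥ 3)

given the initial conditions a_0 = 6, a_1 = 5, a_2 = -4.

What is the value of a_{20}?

a_3 = 1·-4 + 1·5 + 1·6 = 7
a_4 = 1·7 + 1·-4 + 1·5 = 8
a_5 = 1·8 + 1·7 + 1·-4 = 11
a_6 = 1·11 + 1·8 + 1·7 = 26
a_7 = 1·26 + 1·11 + 1·8 = 45
a_8 = 1·45 + 1·26 + 1·11 = 82
a_9 = 1·82 + 1·45 + 1·26 = 153
a_10 = 1·153 + 1·82 + 1·45 = 280
a_11 = 1·280 + 1·153 + 1·82 = 515
a_12 = 1·515 + 1·280 + 1·153 = 948
a_13 = 1·948 + 1·515 + 1·280 = 1743
a_14 = 1·1743 + 1·948 + 1·515 = 3206
a_15 = 1·3206 + 1·1743 + 1·948 = 5897
a_16 = 1·5897 + 1·3206 + 1·1743 = 10846
a_17 = 1·10846 + 1·5897 + 1·3206 = 19949
a_18 = 1·19949 + 1·10846 + 1·5897 = 36692
a_19 = 1·36692 + 1·19949 + 1·10846 = 67487
a_20 = 1·67487 + 1·36692 + 1·19949 = 124128

124128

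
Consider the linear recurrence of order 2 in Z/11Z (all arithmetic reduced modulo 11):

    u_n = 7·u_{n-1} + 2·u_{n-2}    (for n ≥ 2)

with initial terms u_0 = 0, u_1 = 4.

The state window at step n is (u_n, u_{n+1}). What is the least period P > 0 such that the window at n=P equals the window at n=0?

n=0: window = (0, 4)
n=1: window = (4, 6)
n=2: window = (6, 6)
n=3: window = (6, 10)
n=4: window = (10, 5)
n=5: window = (5, 0)
n=6: window = (0, 10)
n=7: window = (10, 4)
n=8: window = (4, 4)
n=9: window = (4, 3)
n=10: window = (3, 7)
n=11: window = (7, 0)
n=12: window = (0, 3)
n=13: window = (3, 10)
n=14: window = (10, 10)
n=15: window = (10, 2)
n=16: window = (2, 1)
n=17: window = (1, 0)
n=18: window = (0, 2)
n=19: window = (2, 3)
n=20: window = (3, 3)
n=21: window = (3, 5)
n=22: window = (5, 8)
n=23: window = (8, 0)
n=24: window = (0, 5)
n=25: window = (5, 2)
n=26: window = (2, 2)
n=27: window = (2, 7)
n=28: window = (7, 9)
n=29: window = (9, 0)
n=30: window = (0, 7)
n=31: window = (7, 5)
n=32: window = (5, 5)
n=33: window = (5, 1)
n=34: window = (1, 6)
n=35: window = (6, 0)
n=36: window = (0, 1)
n=37: window = (1, 7)
n=38: window = (7, 7)
n=39: window = (7, 8)
n=40: window = (8, 4)
…
n=58: window = (4, 2)
n=59: window = (2, 0)
n=60: window = (0, 4)
window at n=60 equals window at n=0 → period = 60

60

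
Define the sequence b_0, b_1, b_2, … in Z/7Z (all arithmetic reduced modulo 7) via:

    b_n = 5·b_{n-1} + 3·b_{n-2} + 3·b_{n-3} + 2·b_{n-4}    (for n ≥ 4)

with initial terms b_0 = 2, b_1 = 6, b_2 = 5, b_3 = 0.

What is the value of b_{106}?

0

b_4 = 5·0 + 3·5 + 3·6 + 2·2 = 2
b_5 = 5·2 + 3·0 + 3·5 + 2·6 = 2
b_6 = 5·2 + 3·2 + 3·0 + 2·5 = 5
b_7 = 5·5 + 3·2 + 3·2 + 2·0 = 2
b_8 = 5·2 + 3·5 + 3·2 + 2·2 = 0
b_9 = 5·0 + 3·2 + 3·5 + 2·2 = 4
b_10 = 5·4 + 3·0 + 3·2 + 2·5 = 1
b_11 = 5·1 + 3·4 + 3·0 + 2·2 = 0
b_12 = 5·0 + 3·1 + 3·4 + 2·0 = 1
b_13 = 5·1 + 3·0 + 3·1 + 2·4 = 2
b_14 = 5·2 + 3·1 + 3·0 + 2·1 = 1
b_15 = 5·1 + 3·2 + 3·1 + 2·0 = 0
b_16 = 5·0 + 3·1 + 3·2 + 2·1 = 4
b_17 = 5·4 + 3·0 + 3·1 + 2·2 = 6
b_18 = 5·6 + 3·4 + 3·0 + 2·1 = 2
b_19 = 5·2 + 3·6 + 3·4 + 2·0 = 5
b_20 = 5·5 + 3·2 + 3·6 + 2·4 = 1
b_21 = 5·1 + 3·5 + 3·2 + 2·6 = 3
b_22 = 5·3 + 3·1 + 3·5 + 2·2 = 2
b_23 = 5·2 + 3·3 + 3·1 + 2·5 = 4
b_24 = 5·4 + 3·2 + 3·3 + 2·1 = 2
b_25 = 5·2 + 3·4 + 3·2 + 2·3 = 6
b_26 = 5·6 + 3·2 + 3·4 + 2·2 = 3
b_27 = 5·3 + 3·6 + 3·2 + 2·4 = 5
b_28 = 5·5 + 3·3 + 3·6 + 2·2 = 0
b_29 = 5·0 + 3·5 + 3·3 + 2·6 = 1
b_30 = 5·1 + 3·0 + 3·5 + 2·3 = 5
b_31 = 5·5 + 3·1 + 3·0 + 2·5 = 3
b_32 = 5·3 + 3·5 + 3·1 + 2·0 = 5
b_33 = 5·5 + 3·3 + 3·5 + 2·1 = 2
b_34 = 5·2 + 3·5 + 3·3 + 2·5 = 2
b_35 = 5·2 + 3·2 + 3·5 + 2·3 = 2
b_36 = 5·2 + 3·2 + 3·2 + 2·5 = 4
b_37 = 5·4 + 3·2 + 3·2 + 2·2 = 1
b_38 = 5·1 + 3·4 + 3·2 + 2·2 = 6
b_39 = 5·6 + 3·1 + 3·4 + 2·2 = 0
b_40 = 5·0 + 3·6 + 3·1 + 2·4 = 1
b_41 = 5·1 + 3·0 + 3·6 + 2·1 = 4
b_42 = 5·4 + 3·1 + 3·0 + 2·6 = 0
b_43 = 5·0 + 3·4 + 3·1 + 2·0 = 1
b_44 = 5·1 + 3·0 + 3·4 + 2·1 = 5
b_45 = 5·5 + 3·1 + 3·0 + 2·4 = 1
b_46 = 5·1 + 3·5 + 3·1 + 2·0 = 2
b_47 = 5·2 + 3·1 + 3·5 + 2·1 = 2
b_48 = 5·2 + 3·2 + 3·1 + 2·5 = 1
b_49 = 5·1 + 3·2 + 3·2 + 2·1 = 5
b_50 = 5·5 + 3·1 + 3·2 + 2·2 = 3
b_51 = 5·3 + 3·5 + 3·1 + 2·2 = 2
b_52 = 5·2 + 3·3 + 3·5 + 2·1 = 1
b_53 = 5·1 + 3·2 + 3·3 + 2·5 = 2
b_54 = 5·2 + 3·1 + 3·2 + 2·3 = 4
b_55 = 5·4 + 3·2 + 3·1 + 2·2 = 5
b_56 = 5·5 + 3·4 + 3·2 + 2·1 = 3
b_57 = 5·3 + 3·5 + 3·4 + 2·2 = 4
b_58 = 5·4 + 3·3 + 3·5 + 2·4 = 3
b_59 = 5·3 + 3·4 + 3·3 + 2·5 = 4
b_60 = 5·4 + 3·3 + 3·4 + 2·3 = 5
b_61 = 5·5 + 3·4 + 3·3 + 2·4 = 5
b_62 = 5·5 + 3·5 + 3·4 + 2·3 = 2
b_63 = 5·2 + 3·5 + 3·5 + 2·4 = 6
b_64 = 5·6 + 3·2 + 3·5 + 2·5 = 5
b_65 = 5·5 + 3·6 + 3·2 + 2·5 = 3
b_66 = 5·3 + 3·5 + 3·6 + 2·2 = 3
b_67 = 5·3 + 3·3 + 3·5 + 2·6 = 2
b_68 = 5·2 + 3·3 + 3·3 + 2·5 = 3
b_69 = 5·3 + 3·2 + 3·3 + 2·3 = 1
b_70 = 5·1 + 3·3 + 3·2 + 2·3 = 5
b_71 = 5·5 + 3·1 + 3·3 + 2·2 = 6
b_72 = 5·6 + 3·5 + 3·1 + 2·3 = 5
b_73 = 5·5 + 3·6 + 3·5 + 2·1 = 4
b_74 = 5·4 + 3·5 + 3·6 + 2·5 = 0
b_75 = 5·0 + 3·4 + 3·5 + 2·6 = 4
b_76 = 5·4 + 3·0 + 3·4 + 2·5 = 0
b_77 = 5·0 + 3·4 + 3·0 + 2·4 = 6
b_78 = 5·6 + 3·0 + 3·4 + 2·0 = 0
b_79 = 5·0 + 3·6 + 3·0 + 2·4 = 5
b_80 = 5·5 + 3·0 + 3·6 + 2·0 = 1
b_81 = 5·1 + 3·5 + 3·0 + 2·6 = 4
b_82 = 5·4 + 3·1 + 3·5 + 2·0 = 3
b_83 = 5·3 + 3·4 + 3·1 + 2·5 = 5
b_84 = 5·5 + 3·3 + 3·4 + 2·1 = 6
b_85 = 5·6 + 3·5 + 3·3 + 2·4 = 6
b_86 = 5·6 + 3·6 + 3·5 + 2·3 = 6
b_87 = 5·6 + 3·6 + 3·6 + 2·5 = 6
b_88 = 5·6 + 3·6 + 3·6 + 2·6 = 1
b_89 = 5·1 + 3·6 + 3·6 + 2·6 = 4
b_90 = 5·4 + 3·1 + 3·6 + 2·6 = 4
b_91 = 5·4 + 3·4 + 3·1 + 2·6 = 5
b_92 = 5·5 + 3·4 + 3·4 + 2·1 = 2
b_93 = 5·2 + 3·5 + 3·4 + 2·4 = 3
b_94 = 5·3 + 3·2 + 3·5 + 2·4 = 2
b_95 = 5·2 + 3·3 + 3·2 + 2·5 = 0
b_96 = 5·0 + 3·2 + 3·3 + 2·2 = 5
b_97 = 5·5 + 3·0 + 3·2 + 2·3 = 2
b_98 = 5·2 + 3·5 + 3·0 + 2·2 = 1
b_99 = 5·1 + 3·2 + 3·5 + 2·0 = 5
b_100 = 5·5 + 3·1 + 3·2 + 2·5 = 2
b_101 = 5·2 + 3·5 + 3·1 + 2·2 = 4
b_102 = 5·4 + 3·2 + 3·5 + 2·1 = 1
b_103 = 5·1 + 3·4 + 3·2 + 2·5 = 5
b_104 = 5·5 + 3·1 + 3·4 + 2·2 = 2
b_105 = 5·2 + 3·5 + 3·1 + 2·4 = 1
b_106 = 5·1 + 3·2 + 3·5 + 2·1 = 0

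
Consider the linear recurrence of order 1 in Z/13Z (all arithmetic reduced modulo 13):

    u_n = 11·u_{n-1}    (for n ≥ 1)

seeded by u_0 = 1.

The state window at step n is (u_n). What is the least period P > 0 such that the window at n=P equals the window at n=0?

n=0: window = (1)
n=1: window = (11)
n=2: window = (4)
n=3: window = (5)
n=4: window = (3)
n=5: window = (7)
n=6: window = (12)
n=7: window = (2)
n=8: window = (9)
n=9: window = (8)
n=10: window = (10)
n=11: window = (6)
n=12: window = (1)
window at n=12 equals window at n=0 → period = 12

12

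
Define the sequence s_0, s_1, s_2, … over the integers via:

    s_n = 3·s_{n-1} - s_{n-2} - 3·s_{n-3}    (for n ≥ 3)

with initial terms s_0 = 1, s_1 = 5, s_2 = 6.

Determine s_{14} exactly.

-11622

s_3 = 3·6 + -1·5 + -3·1 = 10
s_4 = 3·10 + -1·6 + -3·5 = 9
s_5 = 3·9 + -1·10 + -3·6 = -1
s_6 = 3·-1 + -1·9 + -3·10 = -42
s_7 = 3·-42 + -1·-1 + -3·9 = -152
s_8 = 3·-152 + -1·-42 + -3·-1 = -411
s_9 = 3·-411 + -1·-152 + -3·-42 = -955
s_10 = 3·-955 + -1·-411 + -3·-152 = -1998
s_11 = 3·-1998 + -1·-955 + -3·-411 = -3806
s_12 = 3·-3806 + -1·-1998 + -3·-955 = -6555
s_13 = 3·-6555 + -1·-3806 + -3·-1998 = -9865
s_14 = 3·-9865 + -1·-6555 + -3·-3806 = -11622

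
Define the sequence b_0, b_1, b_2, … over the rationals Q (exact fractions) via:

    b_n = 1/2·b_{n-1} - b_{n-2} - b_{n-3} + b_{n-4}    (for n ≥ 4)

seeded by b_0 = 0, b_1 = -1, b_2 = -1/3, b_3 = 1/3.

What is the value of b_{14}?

b_4 = 1/2·1/3 + -1·-1/3 + -1·-1 + 1·0 = 3/2
b_5 = 1/2·3/2 + -1·1/3 + -1·-1/3 + 1·-1 = -1/4
b_6 = 1/2·-1/4 + -1·3/2 + -1·1/3 + 1·-1/3 = -55/24
b_7 = 1/2·-55/24 + -1·-1/4 + -1·3/2 + 1·1/3 = -33/16
b_8 = 1/2·-33/16 + -1·-55/24 + -1·-1/4 + 1·3/2 = 289/96
b_9 = 1/2·289/96 + -1·-33/16 + -1·-55/24 + 1·-1/4 = 359/64
b_10 = 1/2·359/64 + -1·289/96 + -1·-33/16 + 1·-55/24 = -167/384
b_11 = 1/2·-167/384 + -1·359/64 + -1·289/96 + 1·-33/16 = -8371/768
b_12 = 1/2·-8371/768 + -1·-167/384 + -1·359/64 + 1·289/96 = -11695/1536
b_13 = 1/2·-11695/1536 + -1·-8371/768 + -1·-167/384 + 1·359/64 = 40357/3072
b_14 = 1/2·40357/3072 + -1·-11695/1536 + -1·-8371/768 + 1·-167/384 = 151433/6144

151433/6144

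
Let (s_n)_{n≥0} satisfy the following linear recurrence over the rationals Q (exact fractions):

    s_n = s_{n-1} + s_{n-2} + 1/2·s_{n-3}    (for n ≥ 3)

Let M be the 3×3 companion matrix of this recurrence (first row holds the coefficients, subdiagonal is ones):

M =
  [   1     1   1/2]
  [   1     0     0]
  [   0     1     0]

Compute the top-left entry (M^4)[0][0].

6

(M^4)[0][0] is the top entry after applying M 4 times to the unit state (1, 0, 0). Equivalently it is h_{6} for the auxiliary sequence (h_n) obeying the same recurrence with h_2 = 1 and h_i = 0 for 0 ≤ i < 2:
h_3 = 1·1 + 1·0 + 1/2·0 = 1
h_4 = 1·1 + 1·1 + 1/2·0 = 2
h_5 = 1·2 + 1·1 + 1/2·1 = 7/2
h_6 = 1·7/2 + 1·2 + 1/2·1 = 6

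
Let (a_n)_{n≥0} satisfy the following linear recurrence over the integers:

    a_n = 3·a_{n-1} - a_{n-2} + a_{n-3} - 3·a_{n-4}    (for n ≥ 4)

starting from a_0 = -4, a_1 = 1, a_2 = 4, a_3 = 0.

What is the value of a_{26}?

a_4 = 3·0 + -1·4 + 1·1 + -3·-4 = 9
a_5 = 3·9 + -1·0 + 1·4 + -3·1 = 28
a_6 = 3·28 + -1·9 + 1·0 + -3·4 = 63
a_7 = 3·63 + -1·28 + 1·9 + -3·0 = 170
a_8 = 3·170 + -1·63 + 1·28 + -3·9 = 448
a_9 = 3·448 + -1·170 + 1·63 + -3·28 = 1153
a_10 = 3·1153 + -1·448 + 1·170 + -3·63 = 2992
a_11 = 3·2992 + -1·1153 + 1·448 + -3·170 = 7761
a_12 = 3·7761 + -1·2992 + 1·1153 + -3·448 = 20100
a_13 = 3·20100 + -1·7761 + 1·2992 + -3·1153 = 52072
a_14 = 3·52072 + -1·20100 + 1·7761 + -3·2992 = 134901
a_15 = 3·134901 + -1·52072 + 1·20100 + -3·7761 = 349448
a_16 = 3·349448 + -1·134901 + 1·52072 + -3·20100 = 905215
a_17 = 3·905215 + -1·349448 + 1·134901 + -3·52072 = 2344882
a_18 = 3·2344882 + -1·905215 + 1·349448 + -3·134901 = 6074176
a_19 = 3·6074176 + -1·2344882 + 1·905215 + -3·349448 = 15734517
a_20 = 3·15734517 + -1·6074176 + 1·2344882 + -3·905215 = 40758612
a_21 = 3·40758612 + -1·15734517 + 1·6074176 + -3·2344882 = 105580849
a_22 = 3·105580849 + -1·40758612 + 1·15734517 + -3·6074176 = 273495924
a_23 = 3·273495924 + -1·105580849 + 1·40758612 + -3·15734517 = 708461984
a_24 = 3·708461984 + -1·273495924 + 1·105580849 + -3·40758612 = 1835195041
a_25 = 3·1835195041 + -1·708461984 + 1·273495924 + -3·105580849 = 4753876516
a_26 = 3·4753876516 + -1·1835195041 + 1·708461984 + -3·273495924 = 12314408719

12314408719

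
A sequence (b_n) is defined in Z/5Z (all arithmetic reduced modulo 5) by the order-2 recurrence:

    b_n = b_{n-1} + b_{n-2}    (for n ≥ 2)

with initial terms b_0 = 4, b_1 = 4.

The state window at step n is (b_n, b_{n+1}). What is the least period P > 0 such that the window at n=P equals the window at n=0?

20

n=0: window = (4, 4)
n=1: window = (4, 3)
n=2: window = (3, 2)
n=3: window = (2, 0)
n=4: window = (0, 2)
n=5: window = (2, 2)
n=6: window = (2, 4)
n=7: window = (4, 1)
n=8: window = (1, 0)
n=9: window = (0, 1)
n=10: window = (1, 1)
n=11: window = (1, 2)
n=12: window = (2, 3)
n=13: window = (3, 0)
n=14: window = (0, 3)
n=15: window = (3, 3)
n=16: window = (3, 1)
n=17: window = (1, 4)
n=18: window = (4, 0)
n=19: window = (0, 4)
n=20: window = (4, 4)
window at n=20 equals window at n=0 → period = 20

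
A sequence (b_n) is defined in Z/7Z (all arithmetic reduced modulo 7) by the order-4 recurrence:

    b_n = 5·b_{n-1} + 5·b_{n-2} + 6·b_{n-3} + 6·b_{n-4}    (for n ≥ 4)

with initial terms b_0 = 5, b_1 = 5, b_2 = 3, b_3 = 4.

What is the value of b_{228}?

b_4 = 5·4 + 5·3 + 6·5 + 6·5 = 4
b_5 = 5·4 + 5·4 + 6·3 + 6·5 = 4
b_6 = 5·4 + 5·4 + 6·4 + 6·3 = 5
b_7 = 5·5 + 5·4 + 6·4 + 6·4 = 2
b_8 = 5·2 + 5·5 + 6·4 + 6·4 = 6
b_9 = 5·6 + 5·2 + 6·5 + 6·4 = 3
b_10 = 5·3 + 5·6 + 6·2 + 6·5 = 3
b_11 = 5·3 + 5·3 + 6·6 + 6·2 = 1
b_12 = 5·1 + 5·3 + 6·3 + 6·6 = 4
b_13 = 5·4 + 5·1 + 6·3 + 6·3 = 5
b_14 = 5·5 + 5·4 + 6·1 + 6·3 = 6
b_15 = 5·6 + 5·5 + 6·4 + 6·1 = 1
b_16 = 5·1 + 5·6 + 6·5 + 6·4 = 5
b_17 = 5·5 + 5·1 + 6·6 + 6·5 = 5
b_18 = 5·5 + 5·5 + 6·1 + 6·6 = 1
b_19 = 5·1 + 5·5 + 6·5 + 6·1 = 3
b_20 = 5·3 + 5·1 + 6·5 + 6·5 = 3
b_21 = 5·3 + 5·3 + 6·1 + 6·5 = 3
b_22 = 5·3 + 5·3 + 6·3 + 6·1 = 5
b_23 = 5·5 + 5·3 + 6·3 + 6·3 = 6
b_24 = 5·6 + 5·5 + 6·3 + 6·3 = 0
b_25 = 5·0 + 5·6 + 6·5 + 6·3 = 1
b_26 = 5·1 + 5·0 + 6·6 + 6·5 = 1
b_27 = 5·1 + 5·1 + 6·0 + 6·6 = 4
b_28 = 5·4 + 5·1 + 6·1 + 6·0 = 3
b_29 = 5·3 + 5·4 + 6·1 + 6·1 = 5
b_30 = 5·5 + 5·3 + 6·4 + 6·1 = 0
b_31 = 5·0 + 5·5 + 6·3 + 6·4 = 4
b_32 = 5·4 + 5·0 + 6·5 + 6·3 = 5
b_33 = 5·5 + 5·4 + 6·0 + 6·5 = 5
b_34 = 5·5 + 5·5 + 6·4 + 6·0 = 4
b_35 = 5·4 + 5·5 + 6·5 + 6·4 = 1
b_36 = 5·1 + 5·4 + 6·5 + 6·5 = 1
b_37 = 5·1 + 5·1 + 6·4 + 6·5 = 1
b_38 = 5·1 + 5·1 + 6·1 + 6·4 = 5
b_39 = 5·5 + 5·1 + 6·1 + 6·1 = 0
b_40 = 5·0 + 5·5 + 6·1 + 6·1 = 2
b_41 = 5·2 + 5·0 + 6·5 + 6·1 = 4
b_42 = 5·4 + 5·2 + 6·0 + 6·5 = 4
b_43 = 5·4 + 5·4 + 6·2 + 6·0 = 3
b_44 = 5·3 + 5·4 + 6·4 + 6·2 = 1
b_45 = 5·1 + 5·3 + 6·4 + 6·4 = 5
b_46 = 5·5 + 5·1 + 6·3 + 6·4 = 2
b_47 = 5·2 + 5·5 + 6·1 + 6·3 = 3
b_48 = 5·3 + 5·2 + 6·5 + 6·1 = 5
b_49 = 5·5 + 5·3 + 6·2 + 6·5 = 5
b_50 = 5·5 + 5·5 + 6·3 + 6·2 = 3
b_51 = 5·3 + 5·5 + 6·5 + 6·3 = 4
(b_48, b_49, b_50, b_51) = (5, 5, 3, 4) = (b_0, b_1, b_2, b_3), so the sequence has period 48.
228 ≡ 36 (mod 48), hence b_228 = b_36 = 1.

1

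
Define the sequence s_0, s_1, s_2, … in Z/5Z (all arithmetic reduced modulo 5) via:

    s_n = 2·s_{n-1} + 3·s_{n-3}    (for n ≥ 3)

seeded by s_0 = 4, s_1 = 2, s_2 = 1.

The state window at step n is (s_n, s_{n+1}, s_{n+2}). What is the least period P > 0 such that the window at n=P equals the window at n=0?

124

n=0: window = (4, 2, 1)
n=1: window = (2, 1, 4)
n=2: window = (1, 4, 4)
n=3: window = (4, 4, 1)
n=4: window = (4, 1, 4)
n=5: window = (1, 4, 0)
n=6: window = (4, 0, 3)
n=7: window = (0, 3, 3)
n=8: window = (3, 3, 1)
n=9: window = (3, 1, 1)
n=10: window = (1, 1, 1)
n=11: window = (1, 1, 0)
n=12: window = (1, 0, 3)
n=13: window = (0, 3, 4)
n=14: window = (3, 4, 3)
n=15: window = (4, 3, 0)
n=16: window = (3, 0, 2)
n=17: window = (0, 2, 3)
n=18: window = (2, 3, 1)
n=19: window = (3, 1, 3)
n=20: window = (1, 3, 0)
n=21: window = (3, 0, 3)
n=22: window = (0, 3, 0)
n=23: window = (3, 0, 0)
n=24: window = (0, 0, 4)
n=25: window = (0, 4, 3)
n=26: window = (4, 3, 1)
n=27: window = (3, 1, 4)
n=28: window = (1, 4, 2)
n=29: window = (4, 2, 2)
n=30: window = (2, 2, 1)
n=31: window = (2, 1, 3)
n=32: window = (1, 3, 2)
n=33: window = (3, 2, 2)
n=34: window = (2, 2, 3)
n=35: window = (2, 3, 2)
n=36: window = (3, 2, 0)
n=37: window = (2, 0, 4)
n=38: window = (0, 4, 4)
n=39: window = (4, 4, 3)
n=40: window = (4, 3, 3)
…
n=122: window = (3, 4, 4)
n=123: window = (4, 4, 2)
n=124: window = (4, 2, 1)
window at n=124 equals window at n=0 → period = 124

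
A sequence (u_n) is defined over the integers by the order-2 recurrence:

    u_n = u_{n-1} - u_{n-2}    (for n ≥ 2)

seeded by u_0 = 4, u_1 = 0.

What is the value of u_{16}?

u_2 = 1·0 + -1·4 = -4
u_3 = 1·-4 + -1·0 = -4
u_4 = 1·-4 + -1·-4 = 0
u_5 = 1·0 + -1·-4 = 4
u_6 = 1·4 + -1·0 = 4
u_7 = 1·4 + -1·4 = 0
(u_6, u_7) = (4, 0) = (u_0, u_1), so the sequence has period 6.
16 ≡ 4 (mod 6), hence u_16 = u_4 = 0.

0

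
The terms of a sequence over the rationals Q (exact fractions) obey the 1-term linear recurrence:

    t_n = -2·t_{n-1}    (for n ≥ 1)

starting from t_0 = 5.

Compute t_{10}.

5120

t_1 = -2·5 = -10
t_2 = -2·-10 = 20
t_3 = -2·20 = -40
t_4 = -2·-40 = 80
t_5 = -2·80 = -160
t_6 = -2·-160 = 320
t_7 = -2·320 = -640
t_8 = -2·-640 = 1280
t_9 = -2·1280 = -2560
t_10 = -2·-2560 = 5120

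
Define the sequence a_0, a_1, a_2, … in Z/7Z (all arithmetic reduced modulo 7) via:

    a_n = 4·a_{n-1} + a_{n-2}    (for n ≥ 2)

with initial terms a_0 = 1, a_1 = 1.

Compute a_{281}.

6

a_2 = 4·1 + 1·1 = 5
a_3 = 4·5 + 1·1 = 0
a_4 = 4·0 + 1·5 = 5
a_5 = 4·5 + 1·0 = 6
a_6 = 4·6 + 1·5 = 1
a_7 = 4·1 + 1·6 = 3
a_8 = 4·3 + 1·1 = 6
a_9 = 4·6 + 1·3 = 6
a_10 = 4·6 + 1·6 = 2
a_11 = 4·2 + 1·6 = 0
a_12 = 4·0 + 1·2 = 2
a_13 = 4·2 + 1·0 = 1
a_14 = 4·1 + 1·2 = 6
a_15 = 4·6 + 1·1 = 4
a_16 = 4·4 + 1·6 = 1
a_17 = 4·1 + 1·4 = 1
(a_16, a_17) = (1, 1) = (a_0, a_1), so the sequence has period 16.
281 ≡ 9 (mod 16), hence a_281 = a_9 = 6.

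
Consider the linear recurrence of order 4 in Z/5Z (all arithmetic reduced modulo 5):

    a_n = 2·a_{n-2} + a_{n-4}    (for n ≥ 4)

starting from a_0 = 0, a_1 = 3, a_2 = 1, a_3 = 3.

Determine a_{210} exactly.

a_4 = 0·3 + 2·1 + 0·3 + 1·0 = 2
a_5 = 0·2 + 2·3 + 0·1 + 1·3 = 4
a_6 = 0·4 + 2·2 + 0·3 + 1·1 = 0
a_7 = 0·0 + 2·4 + 0·2 + 1·3 = 1
a_8 = 0·1 + 2·0 + 0·4 + 1·2 = 2
a_9 = 0·2 + 2·1 + 0·0 + 1·4 = 1
a_10 = 0·1 + 2·2 + 0·1 + 1·0 = 4
a_11 = 0·4 + 2·1 + 0·2 + 1·1 = 3
a_12 = 0·3 + 2·4 + 0·1 + 1·2 = 0
a_13 = 0·0 + 2·3 + 0·4 + 1·1 = 2
a_14 = 0·2 + 2·0 + 0·3 + 1·4 = 4
a_15 = 0·4 + 2·2 + 0·0 + 1·3 = 2
a_16 = 0·2 + 2·4 + 0·2 + 1·0 = 3
a_17 = 0·3 + 2·2 + 0·4 + 1·2 = 1
a_18 = 0·1 + 2·3 + 0·2 + 1·4 = 0
a_19 = 0·0 + 2·1 + 0·3 + 1·2 = 4
a_20 = 0·4 + 2·0 + 0·1 + 1·3 = 3
a_21 = 0·3 + 2·4 + 0·0 + 1·1 = 4
a_22 = 0·4 + 2·3 + 0·4 + 1·0 = 1
a_23 = 0·1 + 2·4 + 0·3 + 1·4 = 2
a_24 = 0·2 + 2·1 + 0·4 + 1·3 = 0
a_25 = 0·0 + 2·2 + 0·1 + 1·4 = 3
a_26 = 0·3 + 2·0 + 0·2 + 1·1 = 1
a_27 = 0·1 + 2·3 + 0·0 + 1·2 = 3
(a_24, a_25, a_26, a_27) = (0, 3, 1, 3) = (a_0, a_1, a_2, a_3), so the sequence has period 24.
210 ≡ 18 (mod 24), hence a_210 = a_18 = 0.

0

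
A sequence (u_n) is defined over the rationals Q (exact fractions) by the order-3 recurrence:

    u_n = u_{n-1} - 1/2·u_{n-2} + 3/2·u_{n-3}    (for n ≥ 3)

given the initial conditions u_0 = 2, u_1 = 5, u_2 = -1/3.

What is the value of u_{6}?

u_3 = 1·-1/3 + -1/2·5 + 3/2·2 = 1/6
u_4 = 1·1/6 + -1/2·-1/3 + 3/2·5 = 47/6
u_5 = 1·47/6 + -1/2·1/6 + 3/2·-1/3 = 29/4
u_6 = 1·29/4 + -1/2·47/6 + 3/2·1/6 = 43/12

43/12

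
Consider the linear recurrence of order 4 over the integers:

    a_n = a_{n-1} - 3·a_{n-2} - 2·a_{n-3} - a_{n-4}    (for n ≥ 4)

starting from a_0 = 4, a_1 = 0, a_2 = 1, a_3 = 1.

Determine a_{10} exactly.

a_4 = 1·1 + -3·1 + -2·0 + -1·4 = -6
a_5 = 1·-6 + -3·1 + -2·1 + -1·0 = -11
a_6 = 1·-11 + -3·-6 + -2·1 + -1·1 = 4
a_7 = 1·4 + -3·-11 + -2·-6 + -1·1 = 48
a_8 = 1·48 + -3·4 + -2·-11 + -1·-6 = 64
a_9 = 1·64 + -3·48 + -2·4 + -1·-11 = -77
a_10 = 1·-77 + -3·64 + -2·48 + -1·4 = -369

-369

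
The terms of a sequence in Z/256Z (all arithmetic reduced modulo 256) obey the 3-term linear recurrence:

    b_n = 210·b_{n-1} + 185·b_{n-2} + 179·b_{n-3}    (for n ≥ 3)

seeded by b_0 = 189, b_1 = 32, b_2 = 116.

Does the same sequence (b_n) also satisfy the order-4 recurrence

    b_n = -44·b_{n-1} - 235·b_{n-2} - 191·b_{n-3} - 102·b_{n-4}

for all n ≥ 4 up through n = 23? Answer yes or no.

yes

Terms b_0..b_23: 189, 32, 116, 111, 66, 119, 237, 143, 200, 30, 33, 152, 131, 97, 133, 204, 72, 123, 146, 255, 177, 143, 132, 98
n=4: candidate gives 66, actual b_4 = 66 ✓
n=5: candidate gives 119, actual b_5 = 119 ✓
n=6: candidate gives 237, actual b_6 = 237 ✓
n=7: candidate gives 143, actual b_7 = 143 ✓
n=8: candidate gives 200, actual b_8 = 200 ✓
n=9: candidate gives 30, actual b_9 = 30 ✓
n=10: candidate gives 33, actual b_10 = 33 ✓
n=11: candidate gives 152, actual b_11 = 152 ✓
n=12: candidate gives 131, actual b_12 = 131 ✓
n=13: candidate gives 97, actual b_13 = 97 ✓
n=14: candidate gives 133, actual b_14 = 133 ✓
n=15: candidate gives 204, actual b_15 = 204 ✓
n=16: candidate gives 72, actual b_16 = 72 ✓
n=17: candidate gives 123, actual b_17 = 123 ✓
n=18: candidate gives 146, actual b_18 = 146 ✓
n=19: candidate gives 255, actual b_19 = 255 ✓
n=20: candidate gives 177, actual b_20 = 177 ✓
n=21: candidate gives 143, actual b_21 = 143 ✓
n=22: candidate gives 132, actual b_22 = 132 ✓
n=23: candidate gives 98, actual b_23 = 98 ✓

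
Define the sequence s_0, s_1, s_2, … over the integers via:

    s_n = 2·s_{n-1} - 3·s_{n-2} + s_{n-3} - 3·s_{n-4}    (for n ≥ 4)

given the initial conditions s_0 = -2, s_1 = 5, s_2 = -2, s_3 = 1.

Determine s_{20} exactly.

s_4 = 2·1 + -3·-2 + 1·5 + -3·-2 = 19
s_5 = 2·19 + -3·1 + 1·-2 + -3·5 = 18
s_6 = 2·18 + -3·19 + 1·1 + -3·-2 = -14
s_7 = 2·-14 + -3·18 + 1·19 + -3·1 = -66
s_8 = 2·-66 + -3·-14 + 1·18 + -3·19 = -129
s_9 = 2·-129 + -3·-66 + 1·-14 + -3·18 = -128
s_10 = 2·-128 + -3·-129 + 1·-66 + -3·-14 = 107
s_11 = 2·107 + -3·-128 + 1·-129 + -3·-66 = 667
s_12 = 2·667 + -3·107 + 1·-128 + -3·-129 = 1272
s_13 = 2·1272 + -3·667 + 1·107 + -3·-128 = 1034
s_14 = 2·1034 + -3·1272 + 1·667 + -3·107 = -1402
s_15 = 2·-1402 + -3·1034 + 1·1272 + -3·667 = -6635
s_16 = 2·-6635 + -3·-1402 + 1·1034 + -3·1272 = -11846
s_17 = 2·-11846 + -3·-6635 + 1·-1402 + -3·1034 = -8291
s_18 = 2·-8291 + -3·-11846 + 1·-6635 + -3·-1402 = 16527
s_19 = 2·16527 + -3·-8291 + 1·-11846 + -3·-6635 = 65986
s_20 = 2·65986 + -3·16527 + 1·-8291 + -3·-11846 = 109638

109638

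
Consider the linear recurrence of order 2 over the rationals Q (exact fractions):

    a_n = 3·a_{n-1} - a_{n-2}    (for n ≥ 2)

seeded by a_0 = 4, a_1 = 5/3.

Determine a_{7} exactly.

a_2 = 3·5/3 + -1·4 = 1
a_3 = 3·1 + -1·5/3 = 4/3
a_4 = 3·4/3 + -1·1 = 3
a_5 = 3·3 + -1·4/3 = 23/3
a_6 = 3·23/3 + -1·3 = 20
a_7 = 3·20 + -1·23/3 = 157/3

157/3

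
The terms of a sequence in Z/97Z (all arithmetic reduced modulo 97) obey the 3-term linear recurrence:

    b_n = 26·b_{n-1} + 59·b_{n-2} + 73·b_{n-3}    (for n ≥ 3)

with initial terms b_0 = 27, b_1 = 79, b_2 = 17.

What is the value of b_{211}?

b_3 = 26·17 + 59·79 + 73·27 = 90
b_4 = 26·90 + 59·17 + 73·79 = 89
b_5 = 26·89 + 59·90 + 73·17 = 38
b_6 = 26·38 + 59·89 + 73·90 = 5
b_7 = 26·5 + 59·38 + 73·89 = 42
b_8 = 26·42 + 59·5 + 73·38 = 87
Continuing the recurrence:
  b_9 = 61;  b_10 = 85;  b_11 = 35;  b_12 = 96;  b_13 = 96;  b_14 = 45
  b_15 = 68;  b_16 = 82;  b_17 = 20;  b_18 = 40;  b_19 = 58;  b_20 = 90
  b_21 = 49;  b_22 = 51;  b_23 = 20;  b_24 = 25;  b_25 = 24;  b_26 = 67
  b_27 = 36;  b_28 = 45;  b_29 = 37;  b_30 = 37;  b_31 = 28;  b_32 = 83
  b_33 = 12;  b_34 = 75;  b_35 = 84;  b_36 = 16;  b_37 = 80;  b_38 = 38
  b_39 = 86;  b_40 = 36;  b_41 = 54;  b_42 = 9;  b_43 = 34;  b_44 = 22
  b_45 = 34;  b_46 = 8;  b_47 = 37;  b_48 = 36;  b_49 = 17;  b_50 = 29
  b_51 = 20;  b_52 = 77;  b_53 = 61;  b_54 = 23;  b_55 = 21;  b_56 = 51
  b_57 = 73;  b_58 = 38;  b_59 = 94;  b_60 = 24;  b_61 = 20;  b_62 = 68
  b_63 = 44;  b_64 = 20;  b_65 = 29;  b_66 = 5;  b_67 = 3;  b_68 = 65
  b_69 = 1;  b_70 = 6;  b_71 = 13;  b_72 = 86;  b_73 = 46;  b_74 = 41
  b_75 = 67;  b_76 = 50;  b_77 = 1;  b_78 = 10;  b_79 = 89;  b_80 = 67
  b_81 = 60;  b_82 = 79;  b_83 = 9;  b_84 = 60;  b_85 = 1;  b_86 = 52
  b_87 = 68;  b_88 = 59;  b_89 = 30;  b_90 = 10;  b_91 = 32;  b_92 = 23
  b_93 = 15;  b_94 = 9;  b_95 = 82;  b_96 = 72;  b_97 = 92;  b_98 = 16
  b_99 = 42;  b_100 = 22;  b_101 = 47;  b_102 = 57;  b_103 = 41;  b_104 = 3
  b_105 = 62;  b_106 = 29;  b_107 = 72;  b_108 = 58;  b_109 = 16;  b_110 = 73
  b_111 = 92;  b_112 = 10;  b_113 = 56;  b_114 = 32;  b_115 = 16;  b_116 = 87
  b_117 = 13;  b_118 = 43;  b_119 = 88;  b_120 = 51;  b_121 = 54;  b_122 = 70
  b_123 = 96;  b_124 = 92;  b_125 = 71;  b_126 = 23;  b_127 = 57;  b_128 = 68
  b_129 = 20;  b_130 = 60;  b_131 = 41;  b_132 = 52;  b_133 = 3;  b_134 = 28
  b_135 = 45;  b_136 = 34;  b_137 = 54;  b_138 = 2;  b_139 = 94;  b_140 = 5
  b_141 = 2;  b_142 = 31;  b_143 = 28;  b_144 = 84;  b_145 = 85;  b_146 = 92
  b_147 = 56;  b_148 = 91;  b_149 = 67;  b_150 = 44;  b_151 = 3;  b_152 = 96
  b_153 = 65;  b_154 = 7;  b_155 = 64;  b_156 = 32;  b_157 = 75;  b_158 = 71
  b_159 = 71;  b_160 = 64;  b_161 = 75;  b_162 = 45;  b_163 = 82;  b_164 = 77
  b_165 = 37;  b_166 = 45;  b_167 = 50;  b_168 = 60;  b_169 = 35;  b_170 = 49
  b_171 = 56;  b_172 = 15;  b_173 = 93;  b_174 = 19;  b_175 = 92;  b_176 = 20
  b_177 = 60;  b_178 = 47;  b_179 = 14;  b_180 = 48;  b_181 = 73;  b_182 = 29
  b_183 = 29;  b_184 = 34;  b_185 = 56;  b_186 = 50;  b_187 = 5;  b_188 = 87
  b_189 = 96;  b_190 = 40;  b_191 = 57;  b_192 = 83;  b_193 = 2;  b_194 = 89
  b_195 = 52;  b_196 = 56;  b_197 = 60;  b_198 = 27;  b_199 = 85;  b_200 = 35
  b_201 = 39;  b_202 = 69;  b_203 = 54;  b_204 = 77;  b_205 = 40;  b_206 = 19
  b_207 = 36;  b_208 = 30;  b_209 = 23
b_210 = 26·23 + 59·30 + 73·36 = 49
b_211 = 26·49 + 59·23 + 73·30 = 68

68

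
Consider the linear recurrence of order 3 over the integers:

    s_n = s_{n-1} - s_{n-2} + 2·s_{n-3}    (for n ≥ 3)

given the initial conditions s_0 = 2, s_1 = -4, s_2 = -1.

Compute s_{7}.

14

s_3 = 1·-1 + -1·-4 + 2·2 = 7
s_4 = 1·7 + -1·-1 + 2·-4 = 0
s_5 = 1·0 + -1·7 + 2·-1 = -9
s_6 = 1·-9 + -1·0 + 2·7 = 5
s_7 = 1·5 + -1·-9 + 2·0 = 14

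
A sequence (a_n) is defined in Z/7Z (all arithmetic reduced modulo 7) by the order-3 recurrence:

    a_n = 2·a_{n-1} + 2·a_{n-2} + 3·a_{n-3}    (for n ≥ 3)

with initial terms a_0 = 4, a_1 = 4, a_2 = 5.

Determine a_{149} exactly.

a_3 = 2·5 + 2·4 + 3·4 = 2
a_4 = 2·2 + 2·5 + 3·4 = 5
a_5 = 2·5 + 2·2 + 3·5 = 1
a_6 = 2·1 + 2·5 + 3·2 = 4
a_7 = 2·4 + 2·1 + 3·5 = 4
a_8 = 2·4 + 2·4 + 3·1 = 5
(a_6, a_7, a_8) = (4, 4, 5) = (a_0, a_1, a_2), so the sequence has period 6.
149 ≡ 5 (mod 6), hence a_149 = a_5 = 1.

1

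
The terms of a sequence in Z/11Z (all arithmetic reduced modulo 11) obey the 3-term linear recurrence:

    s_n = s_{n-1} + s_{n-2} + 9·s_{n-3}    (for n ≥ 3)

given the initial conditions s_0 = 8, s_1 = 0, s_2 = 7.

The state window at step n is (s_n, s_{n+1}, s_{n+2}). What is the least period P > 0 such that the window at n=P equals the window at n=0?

n=0: window = (8, 0, 7)
n=1: window = (0, 7, 2)
n=2: window = (7, 2, 9)
n=3: window = (2, 9, 8)
n=4: window = (9, 8, 2)
n=5: window = (8, 2, 3)
n=6: window = (2, 3, 0)
n=7: window = (3, 0, 10)
n=8: window = (0, 10, 4)
n=9: window = (10, 4, 3)
n=10: window = (4, 3, 9)
n=11: window = (3, 9, 4)
n=12: window = (9, 4, 7)
n=13: window = (4, 7, 4)
n=14: window = (7, 4, 3)
n=15: window = (4, 3, 4)
n=16: window = (3, 4, 10)
n=17: window = (4, 10, 8)
n=18: window = (10, 8, 10)
n=19: window = (8, 10, 9)
n=20: window = (10, 9, 3)
n=21: window = (9, 3, 3)
n=22: window = (3, 3, 10)
n=23: window = (3, 10, 7)
n=24: window = (10, 7, 0)
n=25: window = (7, 0, 9)
n=26: window = (0, 9, 6)
n=27: window = (9, 6, 4)
n=28: window = (6, 4, 3)
n=29: window = (4, 3, 6)
n=30: window = (3, 6, 1)
n=31: window = (6, 1, 1)
n=32: window = (1, 1, 1)
n=33: window = (1, 1, 0)
n=34: window = (1, 0, 10)
n=35: window = (0, 10, 8)
n=36: window = (10, 8, 7)
n=37: window = (8, 7, 6)
n=38: window = (7, 6, 8)
n=39: window = (6, 8, 0)
n=40: window = (8, 0, 7)
window at n=40 equals window at n=0 → period = 40

40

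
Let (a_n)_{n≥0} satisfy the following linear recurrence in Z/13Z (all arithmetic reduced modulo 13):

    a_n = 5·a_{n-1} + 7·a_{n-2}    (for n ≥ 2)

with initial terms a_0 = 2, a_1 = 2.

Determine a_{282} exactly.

a_2 = 5·2 + 7·2 = 11
a_3 = 5·11 + 7·2 = 4
a_4 = 5·4 + 7·11 = 6
a_5 = 5·6 + 7·4 = 6
a_6 = 5·6 + 7·6 = 7
a_7 = 5·7 + 7·6 = 12
a_8 = 5·12 + 7·7 = 5
a_9 = 5·5 + 7·12 = 5
a_10 = 5·5 + 7·5 = 8
a_11 = 5·8 + 7·5 = 10
a_12 = 5·10 + 7·8 = 2
a_13 = 5·2 + 7·10 = 2
(a_12, a_13) = (2, 2) = (a_0, a_1), so the sequence has period 12.
282 ≡ 6 (mod 12), hence a_282 = a_6 = 7.

7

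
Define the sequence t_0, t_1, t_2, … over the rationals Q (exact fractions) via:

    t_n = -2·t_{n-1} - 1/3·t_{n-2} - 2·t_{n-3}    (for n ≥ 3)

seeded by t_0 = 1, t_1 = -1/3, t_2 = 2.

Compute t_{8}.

t_3 = -2·2 + -1/3·-1/3 + -2·1 = -53/9
t_4 = -2·-53/9 + -1/3·2 + -2·-1/3 = 106/9
t_5 = -2·106/9 + -1/3·-53/9 + -2·2 = -691/27
t_6 = -2·-691/27 + -1/3·106/9 + -2·-53/9 = 1594/27
t_7 = -2·1594/27 + -1/3·-691/27 + -2·106/9 = -10781/81
t_8 = -2·-10781/81 + -1/3·1594/27 + -2·-691/27 = 8038/27

8038/27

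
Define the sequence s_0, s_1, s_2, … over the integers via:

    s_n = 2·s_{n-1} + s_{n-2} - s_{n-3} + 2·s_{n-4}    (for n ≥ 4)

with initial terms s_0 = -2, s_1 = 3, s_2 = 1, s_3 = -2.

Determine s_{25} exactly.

s_4 = 2·-2 + 1·1 + -1·3 + 2·-2 = -10
s_5 = 2·-10 + 1·-2 + -1·1 + 2·3 = -17
s_6 = 2·-17 + 1·-10 + -1·-2 + 2·1 = -40
s_7 = 2·-40 + 1·-17 + -1·-10 + 2·-2 = -91
s_8 = 2·-91 + 1·-40 + -1·-17 + 2·-10 = -225
s_9 = 2·-225 + 1·-91 + -1·-40 + 2·-17 = -535
s_10 = 2·-535 + 1·-225 + -1·-91 + 2·-40 = -1284
s_11 = 2·-1284 + 1·-535 + -1·-225 + 2·-91 = -3060
s_12 = 2·-3060 + 1·-1284 + -1·-535 + 2·-225 = -7319
s_13 = 2·-7319 + 1·-3060 + -1·-1284 + 2·-535 = -17484
s_14 = 2·-17484 + 1·-7319 + -1·-3060 + 2·-1284 = -41795
s_15 = 2·-41795 + 1·-17484 + -1·-7319 + 2·-3060 = -99875
s_16 = 2·-99875 + 1·-41795 + -1·-17484 + 2·-7319 = -238699
s_17 = 2·-238699 + 1·-99875 + -1·-41795 + 2·-17484 = -570446
s_18 = 2·-570446 + 1·-238699 + -1·-99875 + 2·-41795 = -1363306
s_19 = 2·-1363306 + 1·-570446 + -1·-238699 + 2·-99875 = -3258109
s_20 = 2·-3258109 + 1·-1363306 + -1·-570446 + 2·-238699 = -7786476
s_21 = 2·-7786476 + 1·-3258109 + -1·-1363306 + 2·-570446 = -18608647
s_22 = 2·-18608647 + 1·-7786476 + -1·-3258109 + 2·-1363306 = -44472273
s_23 = 2·-44472273 + 1·-18608647 + -1·-7786476 + 2·-3258109 = -106282935
s_24 = 2·-106282935 + 1·-44472273 + -1·-18608647 + 2·-7786476 = -254002448
s_25 = 2·-254002448 + 1·-106282935 + -1·-44472273 + 2·-18608647 = -607032852

-607032852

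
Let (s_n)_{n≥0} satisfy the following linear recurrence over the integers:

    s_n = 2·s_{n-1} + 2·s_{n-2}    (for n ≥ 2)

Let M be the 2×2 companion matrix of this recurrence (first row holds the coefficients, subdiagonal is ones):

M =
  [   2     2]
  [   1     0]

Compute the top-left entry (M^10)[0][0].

18272

(M^10)[0][0] is the top entry after applying M 10 times to the unit state (1, 0). Equivalently it is h_{11} for the auxiliary sequence (h_n) obeying the same recurrence with h_1 = 1 and h_i = 0 for 0 ≤ i < 1:
h_2 = 2·1 + 2·0 = 2
h_3 = 2·2 + 2·1 = 6
h_4 = 2·6 + 2·2 = 16
h_5 = 2·16 + 2·6 = 44
h_6 = 2·44 + 2·16 = 120
h_7 = 2·120 + 2·44 = 328
h_8 = 2·328 + 2·120 = 896
h_9 = 2·896 + 2·328 = 2448
h_10 = 2·2448 + 2·896 = 6688
h_11 = 2·6688 + 2·2448 = 18272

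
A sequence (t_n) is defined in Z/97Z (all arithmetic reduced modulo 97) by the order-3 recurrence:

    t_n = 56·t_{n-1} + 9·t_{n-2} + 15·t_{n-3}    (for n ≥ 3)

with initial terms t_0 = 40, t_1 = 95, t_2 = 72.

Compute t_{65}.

84

t_3 = 56·72 + 9·95 + 15·40 = 55
t_4 = 56·55 + 9·72 + 15·95 = 12
t_5 = 56·12 + 9·55 + 15·72 = 16
t_6 = 56·16 + 9·12 + 15·55 = 83
t_7 = 56·83 + 9·16 + 15·12 = 25
t_8 = 56·25 + 9·83 + 15·16 = 59
t_9 = 56·59 + 9·25 + 15·83 = 21
t_10 = 56·21 + 9·59 + 15·25 = 45
t_11 = 56·45 + 9·21 + 15·59 = 5
t_12 = 56·5 + 9·45 + 15·21 = 30
t_13 = 56·30 + 9·5 + 15·45 = 72
t_14 = 56·72 + 9·30 + 15·5 = 12
t_15 = 56·12 + 9·72 + 15·30 = 24
t_16 = 56·24 + 9·12 + 15·72 = 10
t_17 = 56·10 + 9·24 + 15·12 = 83
t_18 = 56·83 + 9·10 + 15·24 = 54
t_19 = 56·54 + 9·83 + 15·10 = 41
t_20 = 56·41 + 9·54 + 15·83 = 50
t_21 = 56·50 + 9·41 + 15·54 = 2
t_22 = 56·2 + 9·50 + 15·41 = 13
t_23 = 56·13 + 9·2 + 15·50 = 41
t_24 = 56·41 + 9·13 + 15·2 = 18
t_25 = 56·18 + 9·41 + 15·13 = 20
t_26 = 56·20 + 9·18 + 15·41 = 54
t_27 = 56·54 + 9·20 + 15·18 = 79
t_28 = 56·79 + 9·54 + 15·20 = 69
t_29 = 56·69 + 9·79 + 15·54 = 50
t_30 = 56·50 + 9·69 + 15·79 = 47
t_31 = 56·47 + 9·50 + 15·69 = 43
t_32 = 56·43 + 9·47 + 15·50 = 89
t_33 = 56·89 + 9·43 + 15·47 = 62
t_34 = 56·62 + 9·89 + 15·43 = 68
t_35 = 56·68 + 9·62 + 15·89 = 75
t_36 = 56·75 + 9·68 + 15·62 = 19
t_37 = 56·19 + 9·75 + 15·68 = 43
t_38 = 56·43 + 9·19 + 15·75 = 18
t_39 = 56·18 + 9·43 + 15·19 = 31
t_40 = 56·31 + 9·18 + 15·43 = 21
t_41 = 56·21 + 9·31 + 15·18 = 76
t_42 = 56·76 + 9·21 + 15·31 = 60
t_43 = 56·60 + 9·76 + 15·21 = 91
t_44 = 56·91 + 9·60 + 15·76 = 83
t_45 = 56·83 + 9·91 + 15·60 = 62
t_46 = 56·62 + 9·83 + 15·91 = 55
t_47 = 56·55 + 9·62 + 15·83 = 33
t_48 = 56·33 + 9·55 + 15·62 = 72
t_49 = 56·72 + 9·33 + 15·55 = 13
t_50 = 56·13 + 9·72 + 15·33 = 28
t_51 = 56·28 + 9·13 + 15·72 = 49
t_52 = 56·49 + 9·28 + 15·13 = 87
t_53 = 56·87 + 9·49 + 15·28 = 10
t_54 = 56·10 + 9·87 + 15·49 = 41
t_55 = 56·41 + 9·10 + 15·87 = 5
t_56 = 56·5 + 9·41 + 15·10 = 23
t_57 = 56·23 + 9·5 + 15·41 = 8
t_58 = 56·8 + 9·23 + 15·5 = 51
t_59 = 56·51 + 9·8 + 15·23 = 72
t_60 = 56·72 + 9·51 + 15·8 = 52
t_61 = 56·52 + 9·72 + 15·51 = 57
t_62 = 56·57 + 9·52 + 15·72 = 84
t_63 = 56·84 + 9·57 + 15·52 = 80
t_64 = 56·80 + 9·84 + 15·57 = 77
t_65 = 56·77 + 9·80 + 15·84 = 84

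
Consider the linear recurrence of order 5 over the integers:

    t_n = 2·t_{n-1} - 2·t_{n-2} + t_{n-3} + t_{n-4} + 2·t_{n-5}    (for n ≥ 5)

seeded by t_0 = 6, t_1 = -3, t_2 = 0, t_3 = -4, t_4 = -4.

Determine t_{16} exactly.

t_5 = 2·-4 + -2·-4 + 1·0 + 1·-3 + 2·6 = 9
t_6 = 2·9 + -2·-4 + 1·-4 + 1·0 + 2·-3 = 16
t_7 = 2·16 + -2·9 + 1·-4 + 1·-4 + 2·0 = 6
t_8 = 2·6 + -2·16 + 1·9 + 1·-4 + 2·-4 = -23
t_9 = 2·-23 + -2·6 + 1·16 + 1·9 + 2·-4 = -41
t_10 = 2·-41 + -2·-23 + 1·6 + 1·16 + 2·9 = 4
t_11 = 2·4 + -2·-41 + 1·-23 + 1·6 + 2·16 = 105
t_12 = 2·105 + -2·4 + 1·-41 + 1·-23 + 2·6 = 150
t_13 = 2·150 + -2·105 + 1·4 + 1·-41 + 2·-23 = 7
t_14 = 2·7 + -2·150 + 1·105 + 1·4 + 2·-41 = -259
t_15 = 2·-259 + -2·7 + 1·150 + 1·105 + 2·4 = -269
t_16 = 2·-269 + -2·-259 + 1·7 + 1·150 + 2·105 = 347

347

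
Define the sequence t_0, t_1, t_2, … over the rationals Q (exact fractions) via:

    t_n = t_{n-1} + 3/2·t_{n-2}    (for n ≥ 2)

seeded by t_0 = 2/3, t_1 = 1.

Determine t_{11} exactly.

13831/32

t_2 = 1·1 + 3/2·2/3 = 2
t_3 = 1·2 + 3/2·1 = 7/2
t_4 = 1·7/2 + 3/2·2 = 13/2
t_5 = 1·13/2 + 3/2·7/2 = 47/4
t_6 = 1·47/4 + 3/2·13/2 = 43/2
t_7 = 1·43/2 + 3/2·47/4 = 313/8
t_8 = 1·313/8 + 3/2·43/2 = 571/8
t_9 = 1·571/8 + 3/2·313/8 = 2081/16
t_10 = 1·2081/16 + 3/2·571/8 = 1897/8
t_11 = 1·1897/8 + 3/2·2081/16 = 13831/32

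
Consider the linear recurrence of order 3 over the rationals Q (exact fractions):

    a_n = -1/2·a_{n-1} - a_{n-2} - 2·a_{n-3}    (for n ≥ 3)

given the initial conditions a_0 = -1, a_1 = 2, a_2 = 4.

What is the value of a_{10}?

385/64

a_3 = -1/2·4 + -1·2 + -2·-1 = -2
a_4 = -1/2·-2 + -1·4 + -2·2 = -7
a_5 = -1/2·-7 + -1·-2 + -2·4 = -5/2
a_6 = -1/2·-5/2 + -1·-7 + -2·-2 = 49/4
a_7 = -1/2·49/4 + -1·-5/2 + -2·-7 = 83/8
a_8 = -1/2·83/8 + -1·49/4 + -2·-5/2 = -199/16
a_9 = -1/2·-199/16 + -1·83/8 + -2·49/4 = -917/32
a_10 = -1/2·-917/32 + -1·-199/16 + -2·83/8 = 385/64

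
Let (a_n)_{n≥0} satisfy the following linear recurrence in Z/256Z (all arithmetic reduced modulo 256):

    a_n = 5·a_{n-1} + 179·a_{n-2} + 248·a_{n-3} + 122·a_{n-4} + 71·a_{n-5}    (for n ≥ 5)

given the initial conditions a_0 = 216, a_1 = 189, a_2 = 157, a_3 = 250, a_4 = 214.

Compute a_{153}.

a_5 = 5·214 + 179·250 + 248·157 + 122·189 + 71·216 = 14
a_6 = 5·14 + 179·214 + 248·250 + 122·157 + 71·189 = 85
a_7 = 5·85 + 179·14 + 248·214 + 122·250 + 71·157 = 114
a_8 = 5·114 + 179·85 + 248·14 + 122·214 + 71·250 = 139
a_9 = 5·139 + 179·114 + 248·85 + 122·14 + 71·214 = 203
a_10 = 5·203 + 179·139 + 248·114 + 122·85 + 71·14 = 252
Continuing the recurrence:
  a_11 = 108;  a_12 = 212;  a_13 = 19;  a_14 = 160;  a_15 = 37;  a_16 = 253
  a_17 = 170;  a_18 = 150;  a_19 = 230;  a_20 = 229;  a_21 = 202;  a_22 = 131
  a_23 = 219;  a_24 = 124;  a_25 = 60;  a_26 = 124;  a_27 = 51;  a_28 = 168
  a_29 = 13;  a_30 = 221;  a_31 = 218;  a_32 = 150;  a_33 = 62;  a_34 = 53
  a_35 = 226;  a_36 = 123;  a_37 = 235;  a_38 = 252;  a_39 = 204;  a_40 = 36
  a_41 = 147;  a_42 = 240;  a_43 = 117;  a_44 = 61;  a_45 = 138;  a_46 = 214
  a_47 = 22;  a_48 = 69;  a_49 = 186;  a_50 = 115;  a_51 = 251;  a_52 = 124
  a_53 = 28;  a_54 = 204;  a_55 = 51;  a_56 = 120;  a_57 = 93;  a_58 = 29
  a_59 = 186;  a_60 = 86;  a_61 = 110;  a_62 = 21;  a_63 = 82;  a_64 = 107
  a_65 = 11;  a_66 = 252;  a_67 = 44;  a_68 = 116;  a_69 = 19;  a_70 = 64
  a_71 = 197;  a_72 = 125;  a_73 = 106;  a_74 = 22;  a_75 = 70;  a_76 = 165
  a_77 = 170;  a_78 = 99;  a_79 = 27;  a_80 = 124;  a_81 = 252;  a_82 = 28
  a_83 = 51;  a_84 = 72;  a_85 = 173;  a_86 = 93;  a_87 = 154;  a_88 = 22
  a_89 = 158;  a_90 = 245;  a_91 = 194;  a_92 = 91;  a_93 = 43;  a_94 = 252
  a_95 = 140;  a_96 = 196;  a_97 = 147;  a_98 = 144;  a_99 = 21;  a_100 = 189
  a_101 = 74;  a_102 = 86;  a_103 = 118;  a_104 = 5;  a_105 = 154;  a_106 = 83
  a_107 = 59;  a_108 = 124;  a_109 = 220;  a_110 = 108;  a_111 = 51;  a_112 = 24
  a_113 = 253;  a_114 = 157;  a_115 = 122;  a_116 = 214;  a_117 = 206;  a_118 = 213
  a_119 = 50;  a_120 = 75;  a_121 = 75;  a_122 = 252;  a_123 = 236;  a_124 = 20
  a_125 = 19;  a_126 = 224;  a_127 = 101;  a_128 = 253;  a_129 = 42;  a_130 = 150
  a_131 = 166;  a_132 = 101;  a_133 = 138;  a_134 = 67;  a_135 = 91;  a_136 = 124
  a_137 = 188;  a_138 = 188;  a_139 = 51;  a_140 = 232;  a_141 = 77;  a_142 = 221
  a_143 = 90;  a_144 = 150;  a_145 = 254;  a_146 = 181;  a_147 = 162;  a_148 = 59
  a_149 = 107;  a_150 = 252;  a_151 = 76
a_152 = 5·76 + 179·252 + 248·107 + 122·59 + 71·162 = 100
a_153 = 5·100 + 179·76 + 248·252 + 122·107 + 71·59 = 147

147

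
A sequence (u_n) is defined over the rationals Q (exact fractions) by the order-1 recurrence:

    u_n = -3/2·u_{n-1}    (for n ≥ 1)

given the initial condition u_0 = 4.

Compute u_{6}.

729/16

u_1 = -3/2·4 = -6
u_2 = -3/2·-6 = 9
u_3 = -3/2·9 = -27/2
u_4 = -3/2·-27/2 = 81/4
u_5 = -3/2·81/4 = -243/8
u_6 = -3/2·-243/8 = 729/16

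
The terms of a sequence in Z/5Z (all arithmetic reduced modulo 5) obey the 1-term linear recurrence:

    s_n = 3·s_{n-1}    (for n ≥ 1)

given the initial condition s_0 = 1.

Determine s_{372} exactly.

1

s_1 = 3·1 = 3
s_2 = 3·3 = 4
s_3 = 3·4 = 2
s_4 = 3·2 = 1
(s_4) = (1) = (s_0), so the sequence has period 4.
372 ≡ 0 (mod 4), hence s_372 = s_0 = 1.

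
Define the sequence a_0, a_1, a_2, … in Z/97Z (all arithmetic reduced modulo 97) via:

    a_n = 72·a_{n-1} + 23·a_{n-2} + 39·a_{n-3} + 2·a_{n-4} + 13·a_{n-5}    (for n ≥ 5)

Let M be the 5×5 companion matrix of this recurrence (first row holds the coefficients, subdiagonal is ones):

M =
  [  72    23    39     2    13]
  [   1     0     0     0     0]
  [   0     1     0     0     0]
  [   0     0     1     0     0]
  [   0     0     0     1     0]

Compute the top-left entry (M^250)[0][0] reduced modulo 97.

66

(M^250)[0][0] is the top entry after applying M 250 times to the unit state (1, 0, 0, 0, 0). Equivalently it is h_{254} for the auxiliary sequence (h_n) obeying the same recurrence with h_4 = 1 and h_i = 0 for 0 ≤ i < 4:
h_5 = 72·1 + 23·0 + 39·0 + 2·0 + 13·0 = 72
h_6 = 72·72 + 23·1 + 39·0 + 2·0 + 13·0 = 66
h_7 = 72·66 + 23·72 + 39·1 + 2·0 + 13·0 = 45
h_8 = 72·45 + 23·66 + 39·72 + 2·1 + 13·0 = 2
h_9 = 72·2 + 23·45 + 39·66 + 2·72 + 13·1 = 30
h_10 = 72·30 + 23·2 + 39·45 + 2·66 + 13·72 = 82
Continuing the recurrence:
  h_11 = 54;  h_12 = 64;  h_13 = 16;  h_14 = 46;  h_15 = 75;  h_16 = 55
  h_17 = 1;  h_18 = 3;  h_19 = 28;  h_20 = 8;  h_21 = 17;  h_22 = 94
  h_23 = 0;  h_24 = 4;  h_25 = 18;  h_26 = 51;  h_27 = 32;  h_28 = 16
  h_29 = 85;  h_30 = 21;  h_31 = 65;  h_32 = 2;  h_33 = 23;  h_34 = 49
  h_35 = 76;  h_36 = 3;  h_37 = 67;  h_38 = 9;  h_39 = 88;  h_40 = 62
  h_41 = 28;  h_42 = 3;  h_43 = 79;  h_44 = 66;  h_45 = 79;  h_46 = 84
  h_47 = 63;  h_48 = 38;  h_49 = 38;  h_50 = 84;  h_51 = 19;  h_52 = 51
  h_53 = 1;  h_54 = 29;  h_55 = 89;  h_56 = 91;  h_57 = 16;  h_58 = 94
  h_59 = 85;  h_60 = 60;  h_61 = 1;  h_62 = 22;  h_63 = 4;  h_64 = 21
  h_65 = 43;  h_66 = 9;  h_67 = 34;  h_68 = 61;  h_69 = 64;  h_70 = 57
  h_71 = 89;  h_72 = 12;  h_73 = 41;  h_74 = 79;  h_75 = 64;  h_76 = 87
  h_77 = 94;  h_78 = 25;  h_79 = 71;  h_80 = 77;  h_81 = 62;  h_82 = 91
  h_83 = 2;  h_84 = 9;  h_85 = 33;  h_86 = 60;  h_87 = 21;  h_88 = 52
  h_89 = 57;  h_90 = 72;  h_91 = 33;  h_92 = 36;  h_93 = 62;  h_94 = 92
  h_95 = 77;  h_96 = 6;  h_97 = 78;  h_98 = 47;  h_99 = 69;  h_100 = 16
  h_101 = 53;  h_102 = 29;  h_103 = 24;  h_104 = 56;  h_105 = 15;  h_106 = 74
  h_107 = 37;  h_108 = 40;  h_109 = 3;  h_110 = 12;  h_111 = 37;  h_112 = 29
  h_113 = 53;  h_114 = 72;  h_115 = 4;  h_116 = 88;  h_117 = 19;  h_118 = 16
  h_119 = 48;  h_120 = 40;  h_121 = 67;  h_122 = 38;  h_123 = 30;  h_124 = 46
  h_125 = 27;  h_126 = 75;  h_127 = 27;  h_128 = 63;  h_129 = 4;  h_130 = 90
  h_131 = 67;  h_132 = 58;  h_133 = 63;  h_134 = 82;  h_135 = 55;  h_136 = 75
  h_137 = 73;  h_138 = 21;  h_139 = 17;  h_140 = 84;  h_141 = 37;  h_142 = 42
  h_143 = 86;  h_144 = 66;  h_145 = 28;  h_146 = 81;  h_147 = 68;  h_148 = 80
  h_149 = 48;  h_150 = 35;  h_151 = 76;  h_152 = 75;  h_153 = 46;  h_154 = 62
  h_155 = 33;  h_156 = 41;  h_157 = 18;  h_158 = 77;  h_159 = 87;  h_160 = 33
  h_161 = 92;  h_162 = 9;  h_163 = 85;  h_164 = 54;  h_165 = 17;  h_166 = 11
  h_167 = 84;  h_168 = 29;  h_169 = 44;  h_170 = 79;  h_171 = 91;  h_172 = 80
  h_173 = 50;  h_174 = 19;  h_175 = 57;  h_176 = 74;  h_177 = 81;  h_178 = 66
  h_179 = 65;  h_180 = 61;  h_181 = 79;  h_182 = 44;  h_183 = 10;  h_184 = 57
  h_185 = 17;  h_186 = 63;  h_187 = 79;  h_188 = 90;  h_189 = 83;  h_190 = 28
  h_191 = 70;  h_192 = 40;  h_193 = 31;  h_194 = 33;  h_195 = 12;  h_196 = 39
  h_197 = 6;  h_198 = 35;  h_199 = 73;  h_200 = 30;  h_201 = 0;  h_202 = 96
  h_203 = 50;  h_204 = 27;  h_205 = 50;  h_206 = 58;  h_207 = 64;  h_208 = 60
  h_209 = 66;  h_210 = 82;  h_211 = 71;  h_212 = 48;  h_213 = 81;  h_214 = 57
  h_215 = 26;  h_216 = 86;  h_217 = 2;  h_218 = 35;  h_219 = 20;  h_220 = 20
  h_221 = 22;  h_222 = 10;  h_223 = 76;  h_224 = 70;  h_225 = 13;  h_226 = 93
  h_227 = 16;  h_228 = 76;  h_229 = 24;  h_230 = 90;  h_231 = 82;  h_232 = 55
  h_233 = 13;  h_234 = 71;  h_235 = 63;  h_236 = 92;  h_237 = 40;  h_238 = 4
  h_239 = 25;  h_240 = 90;  h_241 = 48;  h_242 = 45;  h_243 = 2;  h_244 = 64
  h_245 = 12;  h_246 = 24;  h_247 = 45;  h_248 = 49;  h_249 = 50;  h_250 = 90
  h_251 = 49;  h_252 = 83
h_253 = 72·83 + 23·49 + 39·90 + 2·50 + 13·49 = 1
h_254 = 72·1 + 23·83 + 39·49 + 2·90 + 13·50 = 66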